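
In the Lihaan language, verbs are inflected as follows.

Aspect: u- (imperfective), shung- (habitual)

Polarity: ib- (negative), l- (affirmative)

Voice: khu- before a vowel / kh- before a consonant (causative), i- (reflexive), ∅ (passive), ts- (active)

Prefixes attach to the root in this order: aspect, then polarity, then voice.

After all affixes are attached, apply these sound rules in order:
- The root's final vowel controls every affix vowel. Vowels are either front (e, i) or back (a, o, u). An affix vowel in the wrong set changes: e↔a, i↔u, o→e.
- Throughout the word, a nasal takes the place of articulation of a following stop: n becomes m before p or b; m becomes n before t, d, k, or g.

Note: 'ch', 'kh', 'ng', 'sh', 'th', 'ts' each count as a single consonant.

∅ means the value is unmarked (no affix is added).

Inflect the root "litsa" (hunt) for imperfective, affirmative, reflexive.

Attach aspect imperfective u- → ulitsa.
Attach polarity affirmative l- → lulitsa.
Attach voice reflexive i- → ilulitsa.
Apply vowel harmony: ilulitsa → ululitsa.
Nasal assimilation: no change.

ululitsa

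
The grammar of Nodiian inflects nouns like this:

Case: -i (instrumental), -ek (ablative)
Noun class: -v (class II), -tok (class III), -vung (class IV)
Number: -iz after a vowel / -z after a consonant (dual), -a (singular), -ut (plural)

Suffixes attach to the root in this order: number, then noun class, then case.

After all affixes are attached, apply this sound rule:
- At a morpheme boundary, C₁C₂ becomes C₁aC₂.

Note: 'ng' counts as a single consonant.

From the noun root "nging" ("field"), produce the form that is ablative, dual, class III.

ngingazatokek

Attach number dual -z (after consonant 'ng') → ngingz.
Attach noun class class III -tok → ngingztok.
Attach case ablative -ek → ngingztokek.
Apply epenthesis: ngingztokek → ngingazatokek.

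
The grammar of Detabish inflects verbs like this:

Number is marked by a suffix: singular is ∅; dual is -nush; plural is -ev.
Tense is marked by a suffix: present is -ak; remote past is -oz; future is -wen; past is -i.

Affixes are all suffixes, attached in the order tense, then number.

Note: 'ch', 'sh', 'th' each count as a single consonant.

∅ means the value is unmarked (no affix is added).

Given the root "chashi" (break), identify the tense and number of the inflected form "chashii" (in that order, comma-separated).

Segment: chashi-i.
tense: -i → past.
number: ∅ → singular.

past, singular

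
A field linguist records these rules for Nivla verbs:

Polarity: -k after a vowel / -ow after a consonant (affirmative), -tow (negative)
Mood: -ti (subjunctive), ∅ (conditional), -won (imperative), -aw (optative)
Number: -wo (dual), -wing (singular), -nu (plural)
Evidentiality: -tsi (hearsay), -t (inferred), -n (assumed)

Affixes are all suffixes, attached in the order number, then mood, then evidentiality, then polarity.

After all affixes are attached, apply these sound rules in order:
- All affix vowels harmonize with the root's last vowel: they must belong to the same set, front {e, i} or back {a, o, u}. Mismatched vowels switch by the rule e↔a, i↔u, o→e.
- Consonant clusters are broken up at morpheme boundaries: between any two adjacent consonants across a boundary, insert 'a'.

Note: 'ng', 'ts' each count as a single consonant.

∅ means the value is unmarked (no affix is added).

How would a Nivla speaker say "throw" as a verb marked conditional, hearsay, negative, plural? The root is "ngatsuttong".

ngatsuttonganutsutow

Attach number plural -nu → ngatsuttongnu.
mood = conditional: zero marking, form stays ngatsuttongnu.
Attach evidentiality hearsay -tsi → ngatsuttongnutsi.
Attach polarity negative -tow → ngatsuttongnutsitow.
Apply vowel harmony: ngatsuttongnutsitow → ngatsuttongnutsutow.
Apply epenthesis: ngatsuttongnutsutow → ngatsuttonganutsutow.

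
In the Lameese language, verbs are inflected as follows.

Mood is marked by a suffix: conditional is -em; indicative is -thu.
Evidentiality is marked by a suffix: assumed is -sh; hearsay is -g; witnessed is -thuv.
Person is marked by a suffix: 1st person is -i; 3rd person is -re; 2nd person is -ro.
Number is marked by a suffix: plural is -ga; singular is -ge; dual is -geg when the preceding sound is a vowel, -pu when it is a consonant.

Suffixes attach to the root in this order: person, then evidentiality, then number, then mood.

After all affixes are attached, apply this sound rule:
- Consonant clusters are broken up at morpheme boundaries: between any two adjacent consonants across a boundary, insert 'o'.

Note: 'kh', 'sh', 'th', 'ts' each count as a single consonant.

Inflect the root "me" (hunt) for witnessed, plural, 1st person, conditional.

meithuvogaem

Attach person 1st person -i → mei.
Attach evidentiality witnessed -thuv → meithuv.
Attach number plural -ga → meithuvga.
Attach mood conditional -em → meithuvgaem.
Apply epenthesis: meithuvgaem → meithuvogaem.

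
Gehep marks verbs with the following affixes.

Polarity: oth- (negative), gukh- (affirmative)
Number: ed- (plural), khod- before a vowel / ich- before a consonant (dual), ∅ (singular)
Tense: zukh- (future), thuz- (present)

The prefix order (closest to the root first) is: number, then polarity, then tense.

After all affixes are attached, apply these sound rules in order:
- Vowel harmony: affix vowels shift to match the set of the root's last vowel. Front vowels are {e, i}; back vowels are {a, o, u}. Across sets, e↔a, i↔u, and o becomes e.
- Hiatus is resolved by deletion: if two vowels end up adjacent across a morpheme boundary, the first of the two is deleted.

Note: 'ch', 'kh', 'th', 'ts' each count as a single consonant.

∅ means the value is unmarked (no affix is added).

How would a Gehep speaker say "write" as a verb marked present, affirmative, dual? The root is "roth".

Attach number dual ich- (before consonant 'r') → ichroth.
Attach polarity affirmative gukh- → gukhichroth.
Attach tense present thuz- → thuzgukhichroth.
Apply vowel harmony: thuzgukhichroth → thuzgukhuchroth.
Vowel deletion: no change.

thuzgukhuchroth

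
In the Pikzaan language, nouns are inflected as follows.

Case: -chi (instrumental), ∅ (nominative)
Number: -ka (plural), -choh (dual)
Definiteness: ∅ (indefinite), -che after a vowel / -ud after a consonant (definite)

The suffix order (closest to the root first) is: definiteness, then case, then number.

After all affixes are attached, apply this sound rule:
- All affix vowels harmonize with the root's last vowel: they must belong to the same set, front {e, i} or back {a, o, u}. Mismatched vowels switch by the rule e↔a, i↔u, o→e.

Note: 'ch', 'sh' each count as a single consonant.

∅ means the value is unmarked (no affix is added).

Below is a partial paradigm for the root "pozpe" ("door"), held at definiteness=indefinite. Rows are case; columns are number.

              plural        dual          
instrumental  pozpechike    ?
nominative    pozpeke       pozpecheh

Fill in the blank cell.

pozpechicheh

definiteness = indefinite: zero marking, form stays pozpe.
Attach case instrumental -chi → pozpechi.
Attach number dual -choh → pozpechichoh.
Apply vowel harmony: pozpechichoh → pozpechicheh.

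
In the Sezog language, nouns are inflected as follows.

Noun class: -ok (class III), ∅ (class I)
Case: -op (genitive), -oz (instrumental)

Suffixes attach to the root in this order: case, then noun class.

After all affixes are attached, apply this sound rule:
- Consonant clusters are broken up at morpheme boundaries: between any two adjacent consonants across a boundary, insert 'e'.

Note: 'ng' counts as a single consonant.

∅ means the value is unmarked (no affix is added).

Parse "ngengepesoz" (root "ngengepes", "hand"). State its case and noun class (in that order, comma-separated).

instrumental, class I

Segment: ngengepes-oz.
case: -oz → instrumental.
noun class: ∅ → class I.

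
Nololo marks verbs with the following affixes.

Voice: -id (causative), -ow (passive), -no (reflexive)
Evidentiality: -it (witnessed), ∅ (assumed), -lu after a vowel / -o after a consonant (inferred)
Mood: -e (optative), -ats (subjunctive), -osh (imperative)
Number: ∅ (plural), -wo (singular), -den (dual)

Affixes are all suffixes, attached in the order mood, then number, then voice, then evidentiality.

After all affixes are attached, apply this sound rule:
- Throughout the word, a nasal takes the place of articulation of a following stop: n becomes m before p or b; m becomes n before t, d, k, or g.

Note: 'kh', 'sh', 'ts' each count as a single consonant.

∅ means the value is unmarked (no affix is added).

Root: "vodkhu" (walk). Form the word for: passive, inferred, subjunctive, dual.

vodkhuatsdenowo

Attach mood subjunctive -ats → vodkhuats.
Attach number dual -den → vodkhuatsden.
Attach voice passive -ow → vodkhuatsdenow.
Attach evidentiality inferred -o (after consonant 'w') → vodkhuatsdenowo.
Nasal assimilation: no change.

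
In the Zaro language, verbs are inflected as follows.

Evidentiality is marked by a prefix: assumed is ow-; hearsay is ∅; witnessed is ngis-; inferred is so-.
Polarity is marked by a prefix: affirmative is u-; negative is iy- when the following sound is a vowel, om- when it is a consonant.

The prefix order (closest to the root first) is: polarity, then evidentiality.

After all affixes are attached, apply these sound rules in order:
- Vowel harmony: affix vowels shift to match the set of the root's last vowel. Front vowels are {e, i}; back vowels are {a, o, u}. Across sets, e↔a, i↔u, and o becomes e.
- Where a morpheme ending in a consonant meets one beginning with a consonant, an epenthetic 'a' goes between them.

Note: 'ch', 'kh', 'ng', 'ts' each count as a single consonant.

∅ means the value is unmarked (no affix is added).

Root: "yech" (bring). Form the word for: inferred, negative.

seemayech

Attach polarity negative om- (before consonant 'y') → omyech.
Attach evidentiality inferred so- → soomyech.
Apply vowel harmony: soomyech → seemyech.
Apply epenthesis: seemyech → seemayech.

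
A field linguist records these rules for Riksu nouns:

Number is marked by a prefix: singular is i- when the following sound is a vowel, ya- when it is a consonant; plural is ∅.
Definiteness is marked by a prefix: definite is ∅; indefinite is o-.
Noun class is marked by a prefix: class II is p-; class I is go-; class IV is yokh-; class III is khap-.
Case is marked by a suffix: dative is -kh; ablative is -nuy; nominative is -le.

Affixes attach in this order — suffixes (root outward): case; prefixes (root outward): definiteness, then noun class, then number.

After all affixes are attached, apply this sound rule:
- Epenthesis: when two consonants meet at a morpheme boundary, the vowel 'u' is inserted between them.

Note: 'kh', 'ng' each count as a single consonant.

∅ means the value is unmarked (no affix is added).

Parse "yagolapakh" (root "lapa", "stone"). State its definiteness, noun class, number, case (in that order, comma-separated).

definite, class I, singular, dative

Segment: ya-go-lapa-kh.
definiteness: ∅ → definite.
noun class: go- → class I.
number: i/ya- → singular.
case: -kh → dative.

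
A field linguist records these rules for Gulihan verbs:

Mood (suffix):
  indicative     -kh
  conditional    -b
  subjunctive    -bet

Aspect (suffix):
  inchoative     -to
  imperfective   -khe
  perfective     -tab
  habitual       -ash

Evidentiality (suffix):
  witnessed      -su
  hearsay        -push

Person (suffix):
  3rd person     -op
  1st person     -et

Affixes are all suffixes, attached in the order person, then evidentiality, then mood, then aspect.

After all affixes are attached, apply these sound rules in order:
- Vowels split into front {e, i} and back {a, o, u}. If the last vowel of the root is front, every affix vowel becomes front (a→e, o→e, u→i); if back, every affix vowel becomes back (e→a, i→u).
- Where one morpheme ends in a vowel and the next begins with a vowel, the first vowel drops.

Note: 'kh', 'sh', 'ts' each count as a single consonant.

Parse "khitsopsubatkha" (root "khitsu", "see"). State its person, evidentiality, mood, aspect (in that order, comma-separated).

3rd person, witnessed, subjunctive, imperfective

Segment: khitsu-op-su-bet-khe.
person: -op → 3rd person.
evidentiality: -su → witnessed.
mood: -bet → subjunctive.
aspect: -khe → imperfective.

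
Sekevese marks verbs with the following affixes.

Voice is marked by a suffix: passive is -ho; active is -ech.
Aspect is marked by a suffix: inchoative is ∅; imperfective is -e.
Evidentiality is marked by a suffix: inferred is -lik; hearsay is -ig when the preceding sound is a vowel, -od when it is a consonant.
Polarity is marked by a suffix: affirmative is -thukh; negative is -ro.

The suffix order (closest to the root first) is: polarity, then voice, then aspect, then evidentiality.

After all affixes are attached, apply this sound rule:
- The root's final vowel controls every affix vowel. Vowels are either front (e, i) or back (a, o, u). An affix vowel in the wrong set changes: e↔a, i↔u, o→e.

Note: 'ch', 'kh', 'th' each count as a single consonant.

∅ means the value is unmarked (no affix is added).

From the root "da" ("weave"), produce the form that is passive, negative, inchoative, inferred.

Attach polarity negative -ro → daro.
Attach voice passive -ho → daroho.
aspect = inchoative: zero marking, form stays daroho.
Attach evidentiality inferred -lik → daroholik.
Apply vowel harmony: daroholik → daroholuk.

daroholuk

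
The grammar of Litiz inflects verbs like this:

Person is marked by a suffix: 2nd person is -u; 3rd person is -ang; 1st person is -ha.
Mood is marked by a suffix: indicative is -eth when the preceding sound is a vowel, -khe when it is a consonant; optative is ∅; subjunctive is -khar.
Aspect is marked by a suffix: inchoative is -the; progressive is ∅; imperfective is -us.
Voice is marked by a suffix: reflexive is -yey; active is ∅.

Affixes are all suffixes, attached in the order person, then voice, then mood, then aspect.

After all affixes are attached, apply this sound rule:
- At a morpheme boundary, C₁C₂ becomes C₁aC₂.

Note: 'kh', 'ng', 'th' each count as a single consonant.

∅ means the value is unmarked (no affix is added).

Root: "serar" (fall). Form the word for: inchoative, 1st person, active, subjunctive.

Attach person 1st person -ha → serarha.
voice = active: zero marking, form stays serarha.
Attach mood subjunctive -khar → serarhakhar.
Attach aspect inchoative -the → serarhakharthe.
Apply epenthesis: serarhakharthe → serarahakharathe.

serarahakharathe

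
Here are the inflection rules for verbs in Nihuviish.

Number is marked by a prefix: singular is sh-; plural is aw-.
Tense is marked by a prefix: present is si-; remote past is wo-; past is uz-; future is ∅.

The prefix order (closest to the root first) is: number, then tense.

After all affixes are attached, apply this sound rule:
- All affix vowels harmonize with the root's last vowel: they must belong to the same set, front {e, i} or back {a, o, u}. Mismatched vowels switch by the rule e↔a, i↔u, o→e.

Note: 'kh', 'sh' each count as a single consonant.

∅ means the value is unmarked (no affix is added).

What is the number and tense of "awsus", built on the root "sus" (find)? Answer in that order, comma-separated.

Segment: aw-sus.
number: aw- → plural.
tense: ∅ → future.

plural, future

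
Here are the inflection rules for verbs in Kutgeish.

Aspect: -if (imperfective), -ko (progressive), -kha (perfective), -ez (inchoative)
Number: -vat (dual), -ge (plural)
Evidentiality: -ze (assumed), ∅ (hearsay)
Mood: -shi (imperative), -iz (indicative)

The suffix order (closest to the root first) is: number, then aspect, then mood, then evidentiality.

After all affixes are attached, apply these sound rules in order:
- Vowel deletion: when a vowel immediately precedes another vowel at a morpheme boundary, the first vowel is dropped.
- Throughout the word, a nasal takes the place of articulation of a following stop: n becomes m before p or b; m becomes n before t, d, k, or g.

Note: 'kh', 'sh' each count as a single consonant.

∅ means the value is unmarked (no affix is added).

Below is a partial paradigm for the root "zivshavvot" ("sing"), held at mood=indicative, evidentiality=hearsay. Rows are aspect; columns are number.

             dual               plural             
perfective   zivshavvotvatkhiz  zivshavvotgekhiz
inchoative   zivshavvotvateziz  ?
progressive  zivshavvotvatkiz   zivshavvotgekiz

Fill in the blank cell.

zivshavvotgeziz

Attach number plural -ge → zivshavvotge.
Attach aspect inchoative -ez → zivshavvotgeez.
Attach mood indicative -iz → zivshavvotgeeziz.
evidentiality = hearsay: zero marking, form stays zivshavvotgeeziz.
Apply vowel deletion: zivshavvotgeeziz → zivshavvotgeziz.
Nasal assimilation: no change.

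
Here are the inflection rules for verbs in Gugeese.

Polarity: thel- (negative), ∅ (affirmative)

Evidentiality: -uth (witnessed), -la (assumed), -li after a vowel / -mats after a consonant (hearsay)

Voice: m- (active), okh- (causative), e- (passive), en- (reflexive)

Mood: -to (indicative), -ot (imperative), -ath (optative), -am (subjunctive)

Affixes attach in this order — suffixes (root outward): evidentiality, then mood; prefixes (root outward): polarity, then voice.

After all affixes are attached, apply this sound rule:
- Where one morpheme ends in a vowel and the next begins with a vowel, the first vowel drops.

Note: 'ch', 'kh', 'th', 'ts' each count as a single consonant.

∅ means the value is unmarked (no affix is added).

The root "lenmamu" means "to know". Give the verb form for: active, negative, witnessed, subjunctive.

Attach polarity negative thel- → thellenmamu.
Attach evidentiality witnessed -uth → thellenmamuuth.
Attach voice active m- → mthellenmamuuth.
Attach mood subjunctive -am → mthellenmamuutham.
Apply vowel deletion: mthellenmamuutham → mthellenmamutham.

mthellenmamutham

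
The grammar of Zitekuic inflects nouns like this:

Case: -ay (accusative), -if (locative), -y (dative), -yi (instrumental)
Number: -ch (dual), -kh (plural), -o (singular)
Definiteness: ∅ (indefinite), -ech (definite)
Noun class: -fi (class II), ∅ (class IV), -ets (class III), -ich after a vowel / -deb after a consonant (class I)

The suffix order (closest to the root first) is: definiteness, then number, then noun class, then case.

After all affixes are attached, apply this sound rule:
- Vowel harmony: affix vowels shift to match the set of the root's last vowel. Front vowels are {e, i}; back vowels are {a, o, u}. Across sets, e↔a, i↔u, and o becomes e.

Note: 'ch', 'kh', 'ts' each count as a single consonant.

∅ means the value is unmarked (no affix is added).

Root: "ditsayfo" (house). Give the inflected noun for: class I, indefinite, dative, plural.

definiteness = indefinite: zero marking, form stays ditsayfo.
Attach number plural -kh → ditsayfokh.
Attach noun class class I -deb (after consonant 'kh') → ditsayfokhdeb.
Attach case dative -y → ditsayfokhdeby.
Apply vowel harmony: ditsayfokhdeby → ditsayfokhdaby.

ditsayfokhdaby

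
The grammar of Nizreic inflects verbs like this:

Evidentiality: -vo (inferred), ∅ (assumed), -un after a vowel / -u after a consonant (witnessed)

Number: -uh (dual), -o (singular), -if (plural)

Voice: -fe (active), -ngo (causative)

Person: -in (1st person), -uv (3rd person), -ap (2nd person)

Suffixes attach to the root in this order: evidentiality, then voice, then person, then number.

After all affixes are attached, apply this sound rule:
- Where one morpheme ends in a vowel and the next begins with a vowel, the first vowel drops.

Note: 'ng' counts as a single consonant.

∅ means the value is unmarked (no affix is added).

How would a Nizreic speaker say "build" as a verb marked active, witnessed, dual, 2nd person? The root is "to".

Attach evidentiality witnessed -un (after vowel 'o') → toun.
Attach voice active -fe → tounfe.
Attach person 2nd person -ap → tounfeap.
Attach number dual -uh → tounfeapuh.
Apply vowel deletion: tounfeapuh → tunfapuh.

tunfapuh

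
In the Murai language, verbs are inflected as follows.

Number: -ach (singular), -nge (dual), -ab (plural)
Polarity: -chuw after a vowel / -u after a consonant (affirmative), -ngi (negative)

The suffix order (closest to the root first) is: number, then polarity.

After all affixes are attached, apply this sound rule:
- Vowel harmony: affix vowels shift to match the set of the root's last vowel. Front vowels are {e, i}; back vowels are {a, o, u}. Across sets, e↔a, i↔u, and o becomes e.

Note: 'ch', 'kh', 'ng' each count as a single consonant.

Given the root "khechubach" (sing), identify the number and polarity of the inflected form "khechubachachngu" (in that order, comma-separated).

Segment: khechubach-ach-ngi.
number: -ach → singular.
polarity: -ngi → negative.

singular, negative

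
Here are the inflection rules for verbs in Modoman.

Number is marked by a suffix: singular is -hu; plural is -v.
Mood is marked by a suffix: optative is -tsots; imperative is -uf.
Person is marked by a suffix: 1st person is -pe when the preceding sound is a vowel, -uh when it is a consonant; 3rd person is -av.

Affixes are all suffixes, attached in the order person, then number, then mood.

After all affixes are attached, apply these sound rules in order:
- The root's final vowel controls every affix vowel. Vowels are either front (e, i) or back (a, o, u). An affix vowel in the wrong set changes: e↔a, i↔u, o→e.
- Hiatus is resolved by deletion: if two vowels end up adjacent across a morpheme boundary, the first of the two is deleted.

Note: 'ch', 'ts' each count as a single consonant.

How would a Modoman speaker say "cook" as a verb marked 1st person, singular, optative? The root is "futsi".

Attach person 1st person -pe (after vowel 'i') → futsipe.
Attach number singular -hu → futsipehu.
Attach mood optative -tsots → futsipehutsots.
Apply vowel harmony: futsipehutsots → futsipehitsets.
Vowel deletion: no change.

futsipehitsets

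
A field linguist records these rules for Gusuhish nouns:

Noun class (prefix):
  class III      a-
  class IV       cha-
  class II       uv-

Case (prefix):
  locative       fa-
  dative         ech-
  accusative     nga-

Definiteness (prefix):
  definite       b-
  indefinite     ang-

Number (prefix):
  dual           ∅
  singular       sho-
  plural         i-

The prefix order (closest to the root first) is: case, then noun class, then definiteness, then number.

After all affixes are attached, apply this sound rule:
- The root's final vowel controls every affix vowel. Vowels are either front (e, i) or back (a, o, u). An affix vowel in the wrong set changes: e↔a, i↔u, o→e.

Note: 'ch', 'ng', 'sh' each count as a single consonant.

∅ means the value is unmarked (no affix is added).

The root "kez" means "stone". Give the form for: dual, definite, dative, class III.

beechkez

Attach case dative ech- → echkez.
Attach noun class class III a- → aechkez.
Attach definiteness definite b- → baechkez.
number = dual: zero marking, form stays baechkez.
Apply vowel harmony: baechkez → beechkez.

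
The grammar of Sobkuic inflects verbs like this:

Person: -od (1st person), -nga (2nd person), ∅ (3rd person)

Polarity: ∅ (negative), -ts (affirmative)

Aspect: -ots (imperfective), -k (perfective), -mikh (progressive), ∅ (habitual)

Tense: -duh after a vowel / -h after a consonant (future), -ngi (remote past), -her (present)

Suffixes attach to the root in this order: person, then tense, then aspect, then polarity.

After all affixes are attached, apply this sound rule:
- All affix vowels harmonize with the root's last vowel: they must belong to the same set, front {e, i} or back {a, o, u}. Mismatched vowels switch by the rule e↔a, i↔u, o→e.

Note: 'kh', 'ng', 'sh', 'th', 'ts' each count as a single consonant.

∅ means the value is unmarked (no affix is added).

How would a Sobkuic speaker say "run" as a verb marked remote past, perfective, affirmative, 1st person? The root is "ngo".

ngoodngukts

Attach person 1st person -od → ngood.
Attach tense remote past -ngi → ngoodngi.
Attach aspect perfective -k → ngoodngik.
Attach polarity affirmative -ts → ngoodngikts.
Apply vowel harmony: ngoodngikts → ngoodngukts.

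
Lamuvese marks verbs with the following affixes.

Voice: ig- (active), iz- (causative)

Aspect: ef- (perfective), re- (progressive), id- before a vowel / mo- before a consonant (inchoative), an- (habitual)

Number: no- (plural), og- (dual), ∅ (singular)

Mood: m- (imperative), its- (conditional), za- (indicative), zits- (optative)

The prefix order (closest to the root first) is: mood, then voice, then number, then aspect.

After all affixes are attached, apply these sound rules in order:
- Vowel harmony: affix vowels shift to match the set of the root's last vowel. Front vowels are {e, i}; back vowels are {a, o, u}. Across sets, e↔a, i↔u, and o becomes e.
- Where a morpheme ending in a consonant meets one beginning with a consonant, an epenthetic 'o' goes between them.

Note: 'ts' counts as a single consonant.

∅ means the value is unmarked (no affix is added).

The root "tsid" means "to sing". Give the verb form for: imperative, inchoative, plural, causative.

Attach mood imperative m- → mtsid.
Attach voice causative iz- → izmtsid.
Attach number plural no- → noizmtsid.
Attach aspect inchoative mo- (before consonant 'n') → monoizmtsid.
Apply vowel harmony: monoizmtsid → meneizmtsid.
Apply epenthesis: meneizmtsid → meneizomotsid.

meneizomotsid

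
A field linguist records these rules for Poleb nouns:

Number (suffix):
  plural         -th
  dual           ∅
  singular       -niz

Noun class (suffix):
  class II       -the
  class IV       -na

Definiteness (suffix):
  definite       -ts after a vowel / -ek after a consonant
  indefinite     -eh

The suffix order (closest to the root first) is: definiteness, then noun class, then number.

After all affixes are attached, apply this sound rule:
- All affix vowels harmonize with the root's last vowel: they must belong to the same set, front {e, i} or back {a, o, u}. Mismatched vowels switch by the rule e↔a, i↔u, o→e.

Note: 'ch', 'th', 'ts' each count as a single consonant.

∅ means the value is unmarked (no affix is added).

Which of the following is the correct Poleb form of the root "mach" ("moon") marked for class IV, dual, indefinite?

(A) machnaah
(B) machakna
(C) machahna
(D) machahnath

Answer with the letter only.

Attach definiteness indefinite -eh → macheh.
Attach noun class class IV -na → machehna.
number = dual: zero marking, form stays machehna.
Apply vowel harmony: machehna → machahna.
So the correct form is machahna, option (C).
(B) machakna is wrong: it uses definite instead of indefinite for definiteness.
(D) machahnath is wrong: it uses plural instead of dual for number.
(A) machnaah is wrong: it has the affixes in the wrong order.

C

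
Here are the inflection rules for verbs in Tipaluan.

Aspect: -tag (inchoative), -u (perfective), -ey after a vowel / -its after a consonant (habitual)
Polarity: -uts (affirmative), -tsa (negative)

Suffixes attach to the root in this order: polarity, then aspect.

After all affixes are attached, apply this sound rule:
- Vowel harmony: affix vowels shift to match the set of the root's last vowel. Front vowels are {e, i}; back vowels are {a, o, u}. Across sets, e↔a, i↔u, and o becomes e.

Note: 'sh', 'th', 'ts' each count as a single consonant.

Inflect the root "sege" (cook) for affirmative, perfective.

Attach polarity affirmative -uts → segeuts.
Attach aspect perfective -u → segeutsu.
Apply vowel harmony: segeutsu → segeitsi.

segeitsi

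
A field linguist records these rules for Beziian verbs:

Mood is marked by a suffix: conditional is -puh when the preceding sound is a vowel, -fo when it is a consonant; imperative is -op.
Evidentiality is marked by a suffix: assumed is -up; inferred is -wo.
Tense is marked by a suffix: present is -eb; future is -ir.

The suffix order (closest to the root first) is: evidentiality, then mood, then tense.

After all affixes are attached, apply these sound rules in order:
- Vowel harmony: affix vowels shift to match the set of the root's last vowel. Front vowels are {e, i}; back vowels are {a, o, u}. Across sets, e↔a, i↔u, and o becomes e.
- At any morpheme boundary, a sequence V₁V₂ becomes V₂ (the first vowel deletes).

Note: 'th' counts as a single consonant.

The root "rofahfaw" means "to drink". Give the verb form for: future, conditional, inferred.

rofahfawwopuhur

Attach evidentiality inferred -wo → rofahfawwo.
Attach mood conditional -puh (after vowel 'o') → rofahfawwopuh.
Attach tense future -ir → rofahfawwopuhir.
Apply vowel harmony: rofahfawwopuhir → rofahfawwopuhur.
Vowel deletion: no change.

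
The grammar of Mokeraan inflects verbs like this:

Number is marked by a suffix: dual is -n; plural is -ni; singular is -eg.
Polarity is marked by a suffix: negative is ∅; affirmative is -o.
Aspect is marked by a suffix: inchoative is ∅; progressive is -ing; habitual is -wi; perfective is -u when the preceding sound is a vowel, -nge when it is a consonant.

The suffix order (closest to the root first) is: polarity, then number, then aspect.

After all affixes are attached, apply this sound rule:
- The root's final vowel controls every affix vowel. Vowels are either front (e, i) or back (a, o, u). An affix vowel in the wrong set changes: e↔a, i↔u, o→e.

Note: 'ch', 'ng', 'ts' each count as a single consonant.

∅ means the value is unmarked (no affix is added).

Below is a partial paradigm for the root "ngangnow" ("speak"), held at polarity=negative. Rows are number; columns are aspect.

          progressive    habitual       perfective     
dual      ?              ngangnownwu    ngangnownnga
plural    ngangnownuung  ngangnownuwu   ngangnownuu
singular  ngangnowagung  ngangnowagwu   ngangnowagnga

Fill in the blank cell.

ngangnownung

polarity = negative: zero marking, form stays ngangnow.
Attach number dual -n → ngangnown.
Attach aspect progressive -ing → ngangnowning.
Apply vowel harmony: ngangnowning → ngangnownung.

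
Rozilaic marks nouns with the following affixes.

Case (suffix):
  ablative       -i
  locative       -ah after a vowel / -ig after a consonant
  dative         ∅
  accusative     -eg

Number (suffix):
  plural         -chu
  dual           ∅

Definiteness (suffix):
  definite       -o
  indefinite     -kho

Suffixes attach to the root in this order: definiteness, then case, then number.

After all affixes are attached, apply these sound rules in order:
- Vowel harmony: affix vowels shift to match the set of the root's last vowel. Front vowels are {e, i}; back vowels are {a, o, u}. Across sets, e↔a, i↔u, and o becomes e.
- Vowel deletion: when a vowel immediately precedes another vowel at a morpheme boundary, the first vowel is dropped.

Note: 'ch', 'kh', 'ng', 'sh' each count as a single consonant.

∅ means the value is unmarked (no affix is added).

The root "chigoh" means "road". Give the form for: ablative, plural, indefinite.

chigohkhuchu

Attach definiteness indefinite -kho → chigohkho.
Attach case ablative -i → chigohkhoi.
Attach number plural -chu → chigohkhoichu.
Apply vowel harmony: chigohkhoichu → chigohkhouchu.
Apply vowel deletion: chigohkhouchu → chigohkhuchu.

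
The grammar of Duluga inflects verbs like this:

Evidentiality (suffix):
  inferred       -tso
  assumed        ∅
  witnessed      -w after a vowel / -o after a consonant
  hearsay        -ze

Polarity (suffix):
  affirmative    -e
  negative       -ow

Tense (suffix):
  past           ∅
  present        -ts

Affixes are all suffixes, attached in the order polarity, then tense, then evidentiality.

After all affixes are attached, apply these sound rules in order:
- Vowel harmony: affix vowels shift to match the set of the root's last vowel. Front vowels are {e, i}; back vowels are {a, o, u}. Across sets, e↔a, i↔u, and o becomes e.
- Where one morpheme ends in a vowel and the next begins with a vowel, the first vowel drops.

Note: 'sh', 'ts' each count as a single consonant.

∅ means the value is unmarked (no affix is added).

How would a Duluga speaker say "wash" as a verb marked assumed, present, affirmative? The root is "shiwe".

Attach polarity affirmative -e → shiwee.
Attach tense present -ts → shiweets.
evidentiality = assumed: zero marking, form stays shiweets.
Vowel harmony: no change.
Apply vowel deletion: shiweets → shiwets.

shiwets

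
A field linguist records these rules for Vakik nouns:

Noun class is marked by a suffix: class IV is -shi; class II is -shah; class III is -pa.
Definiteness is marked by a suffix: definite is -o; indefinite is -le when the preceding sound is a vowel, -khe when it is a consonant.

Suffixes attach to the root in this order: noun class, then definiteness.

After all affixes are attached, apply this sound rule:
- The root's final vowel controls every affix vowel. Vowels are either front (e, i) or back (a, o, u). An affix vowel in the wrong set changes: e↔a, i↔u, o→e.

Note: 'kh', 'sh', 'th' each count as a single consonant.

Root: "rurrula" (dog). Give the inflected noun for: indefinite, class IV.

rurrulashula

Attach noun class class IV -shi → rurrulashi.
Attach definiteness indefinite -le (after vowel 'i') → rurrulashile.
Apply vowel harmony: rurrulashile → rurrulashula.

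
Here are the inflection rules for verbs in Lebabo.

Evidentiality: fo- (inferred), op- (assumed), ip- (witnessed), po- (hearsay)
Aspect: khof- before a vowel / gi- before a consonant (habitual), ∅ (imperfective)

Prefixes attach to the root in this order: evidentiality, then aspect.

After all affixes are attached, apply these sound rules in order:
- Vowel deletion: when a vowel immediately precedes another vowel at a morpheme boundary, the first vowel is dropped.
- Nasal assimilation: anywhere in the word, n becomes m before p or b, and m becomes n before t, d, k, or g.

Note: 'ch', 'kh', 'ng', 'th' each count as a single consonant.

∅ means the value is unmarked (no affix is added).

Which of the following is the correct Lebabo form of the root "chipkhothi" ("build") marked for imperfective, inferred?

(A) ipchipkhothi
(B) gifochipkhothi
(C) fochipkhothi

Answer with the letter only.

C

Attach evidentiality inferred fo- → fochipkhothi.
aspect = imperfective: zero marking, form stays fochipkhothi.
Vowel deletion: no change.
Nasal assimilation: no change.
So the correct form is fochipkhothi, option (C).
(B) gifochipkhothi is wrong: it uses habitual instead of imperfective for aspect.
(A) ipchipkhothi is wrong: it uses witnessed instead of inferred for evidentiality.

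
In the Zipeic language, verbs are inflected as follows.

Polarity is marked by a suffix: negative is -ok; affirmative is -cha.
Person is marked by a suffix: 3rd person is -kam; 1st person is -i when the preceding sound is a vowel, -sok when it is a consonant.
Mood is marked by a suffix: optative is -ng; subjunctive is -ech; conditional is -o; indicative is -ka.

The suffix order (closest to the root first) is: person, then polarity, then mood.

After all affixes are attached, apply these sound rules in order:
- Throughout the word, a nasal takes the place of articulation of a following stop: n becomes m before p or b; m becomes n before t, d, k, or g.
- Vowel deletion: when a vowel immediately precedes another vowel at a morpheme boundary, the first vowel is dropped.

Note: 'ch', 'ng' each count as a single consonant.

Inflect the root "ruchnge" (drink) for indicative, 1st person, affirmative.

ruchngichaka

Attach person 1st person -i (after vowel 'e') → ruchngei.
Attach polarity affirmative -cha → ruchngeicha.
Attach mood indicative -ka → ruchngeichaka.
Nasal assimilation: no change.
Apply vowel deletion: ruchngeichaka → ruchngichaka.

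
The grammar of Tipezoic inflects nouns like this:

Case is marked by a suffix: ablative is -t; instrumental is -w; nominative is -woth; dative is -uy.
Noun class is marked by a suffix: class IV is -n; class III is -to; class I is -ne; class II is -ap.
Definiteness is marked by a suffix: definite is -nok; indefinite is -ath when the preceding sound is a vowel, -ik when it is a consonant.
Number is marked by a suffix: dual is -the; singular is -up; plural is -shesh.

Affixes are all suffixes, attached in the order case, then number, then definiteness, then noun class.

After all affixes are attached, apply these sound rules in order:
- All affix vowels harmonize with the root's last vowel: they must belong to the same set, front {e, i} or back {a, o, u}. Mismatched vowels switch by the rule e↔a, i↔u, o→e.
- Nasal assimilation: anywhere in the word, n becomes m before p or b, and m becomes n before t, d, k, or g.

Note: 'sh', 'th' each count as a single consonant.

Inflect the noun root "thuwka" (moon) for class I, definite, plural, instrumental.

thuwkawshashnokna

Attach case instrumental -w → thuwkaw.
Attach number plural -shesh → thuwkawshesh.
Attach definiteness definite -nok → thuwkawsheshnok.
Attach noun class class I -ne → thuwkawsheshnokne.
Apply vowel harmony: thuwkawsheshnokne → thuwkawshashnokna.
Nasal assimilation: no change.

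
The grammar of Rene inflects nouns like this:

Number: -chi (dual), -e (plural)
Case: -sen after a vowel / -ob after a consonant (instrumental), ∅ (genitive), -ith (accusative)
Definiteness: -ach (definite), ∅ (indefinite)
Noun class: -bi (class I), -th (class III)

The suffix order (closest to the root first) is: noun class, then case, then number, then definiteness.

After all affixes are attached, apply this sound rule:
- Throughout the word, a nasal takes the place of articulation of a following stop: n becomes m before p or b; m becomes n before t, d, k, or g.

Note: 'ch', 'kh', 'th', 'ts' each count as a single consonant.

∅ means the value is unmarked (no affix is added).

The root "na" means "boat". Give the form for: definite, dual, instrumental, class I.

Attach noun class class I -bi → nabi.
Attach case instrumental -sen (after vowel 'i') → nabisen.
Attach number dual -chi → nabisenchi.
Attach definiteness definite -ach → nabisenchiach.
Nasal assimilation: no change.

nabisenchiach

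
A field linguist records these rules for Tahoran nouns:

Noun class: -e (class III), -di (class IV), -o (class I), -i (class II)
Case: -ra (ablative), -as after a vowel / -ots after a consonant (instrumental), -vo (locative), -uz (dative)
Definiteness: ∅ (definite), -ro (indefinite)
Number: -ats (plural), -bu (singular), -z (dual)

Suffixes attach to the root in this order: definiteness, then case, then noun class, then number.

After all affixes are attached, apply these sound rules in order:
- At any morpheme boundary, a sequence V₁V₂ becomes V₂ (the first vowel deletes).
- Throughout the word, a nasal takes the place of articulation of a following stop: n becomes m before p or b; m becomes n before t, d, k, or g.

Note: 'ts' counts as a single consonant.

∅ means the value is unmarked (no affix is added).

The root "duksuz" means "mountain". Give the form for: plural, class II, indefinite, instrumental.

duksuzrasats

Attach definiteness indefinite -ro → duksuzro.
Attach case instrumental -as (after vowel 'o') → duksuzroas.
Attach noun class class II -i → duksuzroasi.
Attach number plural -ats → duksuzroasiats.
Apply vowel deletion: duksuzroasiats → duksuzrasats.
Nasal assimilation: no change.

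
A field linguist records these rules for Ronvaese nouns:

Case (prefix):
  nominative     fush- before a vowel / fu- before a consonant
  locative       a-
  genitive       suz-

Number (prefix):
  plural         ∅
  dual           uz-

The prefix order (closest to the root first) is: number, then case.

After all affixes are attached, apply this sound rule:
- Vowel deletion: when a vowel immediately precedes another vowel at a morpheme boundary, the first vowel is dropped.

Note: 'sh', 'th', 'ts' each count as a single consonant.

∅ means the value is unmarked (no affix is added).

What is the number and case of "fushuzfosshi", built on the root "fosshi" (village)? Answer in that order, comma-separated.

Segment: fush-uz-fosshi.
number: uz- → dual.
case: fush/fu- → nominative.

dual, nominative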